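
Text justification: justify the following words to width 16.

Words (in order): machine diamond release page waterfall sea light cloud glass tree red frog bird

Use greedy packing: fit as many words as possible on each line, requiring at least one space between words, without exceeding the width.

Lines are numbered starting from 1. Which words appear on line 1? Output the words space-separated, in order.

Answer: machine diamond

Derivation:
Line 1: ['machine', 'diamond'] (min_width=15, slack=1)
Line 2: ['release', 'page'] (min_width=12, slack=4)
Line 3: ['waterfall', 'sea'] (min_width=13, slack=3)
Line 4: ['light', 'cloud'] (min_width=11, slack=5)
Line 5: ['glass', 'tree', 'red'] (min_width=14, slack=2)
Line 6: ['frog', 'bird'] (min_width=9, slack=7)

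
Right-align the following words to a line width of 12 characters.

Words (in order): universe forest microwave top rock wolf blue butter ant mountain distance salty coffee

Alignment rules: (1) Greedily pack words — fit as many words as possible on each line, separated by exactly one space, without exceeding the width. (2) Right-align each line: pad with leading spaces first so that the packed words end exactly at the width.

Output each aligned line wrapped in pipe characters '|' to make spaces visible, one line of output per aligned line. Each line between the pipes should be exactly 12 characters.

Line 1: ['universe'] (min_width=8, slack=4)
Line 2: ['forest'] (min_width=6, slack=6)
Line 3: ['microwave'] (min_width=9, slack=3)
Line 4: ['top', 'rock'] (min_width=8, slack=4)
Line 5: ['wolf', 'blue'] (min_width=9, slack=3)
Line 6: ['butter', 'ant'] (min_width=10, slack=2)
Line 7: ['mountain'] (min_width=8, slack=4)
Line 8: ['distance'] (min_width=8, slack=4)
Line 9: ['salty', 'coffee'] (min_width=12, slack=0)

Answer: |    universe|
|      forest|
|   microwave|
|    top rock|
|   wolf blue|
|  butter ant|
|    mountain|
|    distance|
|salty coffee|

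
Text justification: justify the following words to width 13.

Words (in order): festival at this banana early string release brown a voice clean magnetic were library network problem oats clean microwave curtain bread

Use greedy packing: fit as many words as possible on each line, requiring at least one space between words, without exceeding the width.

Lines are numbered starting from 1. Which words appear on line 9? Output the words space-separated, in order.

Line 1: ['festival', 'at'] (min_width=11, slack=2)
Line 2: ['this', 'banana'] (min_width=11, slack=2)
Line 3: ['early', 'string'] (min_width=12, slack=1)
Line 4: ['release', 'brown'] (min_width=13, slack=0)
Line 5: ['a', 'voice', 'clean'] (min_width=13, slack=0)
Line 6: ['magnetic', 'were'] (min_width=13, slack=0)
Line 7: ['library'] (min_width=7, slack=6)
Line 8: ['network'] (min_width=7, slack=6)
Line 9: ['problem', 'oats'] (min_width=12, slack=1)
Line 10: ['clean'] (min_width=5, slack=8)
Line 11: ['microwave'] (min_width=9, slack=4)
Line 12: ['curtain', 'bread'] (min_width=13, slack=0)

Answer: problem oats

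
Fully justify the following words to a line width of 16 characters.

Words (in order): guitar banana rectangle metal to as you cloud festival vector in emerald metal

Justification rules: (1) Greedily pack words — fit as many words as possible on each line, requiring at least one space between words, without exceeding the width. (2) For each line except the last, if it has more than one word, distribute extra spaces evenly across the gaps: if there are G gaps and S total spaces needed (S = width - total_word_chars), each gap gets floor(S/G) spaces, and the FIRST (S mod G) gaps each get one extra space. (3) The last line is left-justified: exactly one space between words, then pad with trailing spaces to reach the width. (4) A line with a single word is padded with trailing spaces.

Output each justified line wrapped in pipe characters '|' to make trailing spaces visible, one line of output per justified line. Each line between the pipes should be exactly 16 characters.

Line 1: ['guitar', 'banana'] (min_width=13, slack=3)
Line 2: ['rectangle', 'metal'] (min_width=15, slack=1)
Line 3: ['to', 'as', 'you', 'cloud'] (min_width=15, slack=1)
Line 4: ['festival', 'vector'] (min_width=15, slack=1)
Line 5: ['in', 'emerald', 'metal'] (min_width=16, slack=0)

Answer: |guitar    banana|
|rectangle  metal|
|to  as you cloud|
|festival  vector|
|in emerald metal|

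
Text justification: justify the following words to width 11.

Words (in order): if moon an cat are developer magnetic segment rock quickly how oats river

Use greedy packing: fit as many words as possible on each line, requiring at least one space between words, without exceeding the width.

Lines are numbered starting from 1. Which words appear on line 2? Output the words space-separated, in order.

Answer: cat are

Derivation:
Line 1: ['if', 'moon', 'an'] (min_width=10, slack=1)
Line 2: ['cat', 'are'] (min_width=7, slack=4)
Line 3: ['developer'] (min_width=9, slack=2)
Line 4: ['magnetic'] (min_width=8, slack=3)
Line 5: ['segment'] (min_width=7, slack=4)
Line 6: ['rock'] (min_width=4, slack=7)
Line 7: ['quickly', 'how'] (min_width=11, slack=0)
Line 8: ['oats', 'river'] (min_width=10, slack=1)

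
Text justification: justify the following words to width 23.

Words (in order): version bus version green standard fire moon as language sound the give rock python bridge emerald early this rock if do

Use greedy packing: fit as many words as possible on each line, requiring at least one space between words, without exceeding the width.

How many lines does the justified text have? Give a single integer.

Answer: 6

Derivation:
Line 1: ['version', 'bus', 'version'] (min_width=19, slack=4)
Line 2: ['green', 'standard', 'fire'] (min_width=19, slack=4)
Line 3: ['moon', 'as', 'language', 'sound'] (min_width=22, slack=1)
Line 4: ['the', 'give', 'rock', 'python'] (min_width=20, slack=3)
Line 5: ['bridge', 'emerald', 'early'] (min_width=20, slack=3)
Line 6: ['this', 'rock', 'if', 'do'] (min_width=15, slack=8)
Total lines: 6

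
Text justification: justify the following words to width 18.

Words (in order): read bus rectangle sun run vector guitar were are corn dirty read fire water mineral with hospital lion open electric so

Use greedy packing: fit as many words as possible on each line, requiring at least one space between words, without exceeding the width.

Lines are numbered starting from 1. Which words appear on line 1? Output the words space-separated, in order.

Line 1: ['read', 'bus', 'rectangle'] (min_width=18, slack=0)
Line 2: ['sun', 'run', 'vector'] (min_width=14, slack=4)
Line 3: ['guitar', 'were', 'are'] (min_width=15, slack=3)
Line 4: ['corn', 'dirty', 'read'] (min_width=15, slack=3)
Line 5: ['fire', 'water', 'mineral'] (min_width=18, slack=0)
Line 6: ['with', 'hospital', 'lion'] (min_width=18, slack=0)
Line 7: ['open', 'electric', 'so'] (min_width=16, slack=2)

Answer: read bus rectangle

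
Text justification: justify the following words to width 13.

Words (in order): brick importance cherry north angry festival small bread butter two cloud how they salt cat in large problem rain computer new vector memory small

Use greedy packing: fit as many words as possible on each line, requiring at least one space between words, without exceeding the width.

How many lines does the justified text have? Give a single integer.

Answer: 14

Derivation:
Line 1: ['brick'] (min_width=5, slack=8)
Line 2: ['importance'] (min_width=10, slack=3)
Line 3: ['cherry', 'north'] (min_width=12, slack=1)
Line 4: ['angry'] (min_width=5, slack=8)
Line 5: ['festival'] (min_width=8, slack=5)
Line 6: ['small', 'bread'] (min_width=11, slack=2)
Line 7: ['butter', 'two'] (min_width=10, slack=3)
Line 8: ['cloud', 'how'] (min_width=9, slack=4)
Line 9: ['they', 'salt', 'cat'] (min_width=13, slack=0)
Line 10: ['in', 'large'] (min_width=8, slack=5)
Line 11: ['problem', 'rain'] (min_width=12, slack=1)
Line 12: ['computer', 'new'] (min_width=12, slack=1)
Line 13: ['vector', 'memory'] (min_width=13, slack=0)
Line 14: ['small'] (min_width=5, slack=8)
Total lines: 14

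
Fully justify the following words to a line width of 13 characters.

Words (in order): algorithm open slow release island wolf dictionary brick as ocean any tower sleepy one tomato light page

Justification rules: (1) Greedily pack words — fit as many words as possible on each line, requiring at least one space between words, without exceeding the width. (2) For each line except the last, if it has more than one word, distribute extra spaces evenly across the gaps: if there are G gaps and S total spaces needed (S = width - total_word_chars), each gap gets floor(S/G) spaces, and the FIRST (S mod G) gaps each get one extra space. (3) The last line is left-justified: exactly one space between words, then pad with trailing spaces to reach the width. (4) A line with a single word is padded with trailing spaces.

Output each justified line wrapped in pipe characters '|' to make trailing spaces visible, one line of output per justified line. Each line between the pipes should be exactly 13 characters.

Line 1: ['algorithm'] (min_width=9, slack=4)
Line 2: ['open', 'slow'] (min_width=9, slack=4)
Line 3: ['release'] (min_width=7, slack=6)
Line 4: ['island', 'wolf'] (min_width=11, slack=2)
Line 5: ['dictionary'] (min_width=10, slack=3)
Line 6: ['brick', 'as'] (min_width=8, slack=5)
Line 7: ['ocean', 'any'] (min_width=9, slack=4)
Line 8: ['tower', 'sleepy'] (min_width=12, slack=1)
Line 9: ['one', 'tomato'] (min_width=10, slack=3)
Line 10: ['light', 'page'] (min_width=10, slack=3)

Answer: |algorithm    |
|open     slow|
|release      |
|island   wolf|
|dictionary   |
|brick      as|
|ocean     any|
|tower  sleepy|
|one    tomato|
|light page   |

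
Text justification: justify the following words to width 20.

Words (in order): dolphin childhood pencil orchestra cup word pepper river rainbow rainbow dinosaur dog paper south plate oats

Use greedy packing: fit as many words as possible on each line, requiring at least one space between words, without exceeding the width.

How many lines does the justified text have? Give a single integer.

Answer: 6

Derivation:
Line 1: ['dolphin', 'childhood'] (min_width=17, slack=3)
Line 2: ['pencil', 'orchestra', 'cup'] (min_width=20, slack=0)
Line 3: ['word', 'pepper', 'river'] (min_width=17, slack=3)
Line 4: ['rainbow', 'rainbow'] (min_width=15, slack=5)
Line 5: ['dinosaur', 'dog', 'paper'] (min_width=18, slack=2)
Line 6: ['south', 'plate', 'oats'] (min_width=16, slack=4)
Total lines: 6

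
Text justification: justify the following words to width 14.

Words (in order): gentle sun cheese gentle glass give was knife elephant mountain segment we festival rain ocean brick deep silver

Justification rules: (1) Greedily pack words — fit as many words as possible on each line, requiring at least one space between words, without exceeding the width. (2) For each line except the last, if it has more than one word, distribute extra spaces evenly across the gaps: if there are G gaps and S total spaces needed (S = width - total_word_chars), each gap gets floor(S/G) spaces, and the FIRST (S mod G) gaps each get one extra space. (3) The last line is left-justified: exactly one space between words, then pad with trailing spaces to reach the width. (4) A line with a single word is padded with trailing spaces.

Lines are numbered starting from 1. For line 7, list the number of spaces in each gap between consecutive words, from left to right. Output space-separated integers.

Line 1: ['gentle', 'sun'] (min_width=10, slack=4)
Line 2: ['cheese', 'gentle'] (min_width=13, slack=1)
Line 3: ['glass', 'give', 'was'] (min_width=14, slack=0)
Line 4: ['knife', 'elephant'] (min_width=14, slack=0)
Line 5: ['mountain'] (min_width=8, slack=6)
Line 6: ['segment', 'we'] (min_width=10, slack=4)
Line 7: ['festival', 'rain'] (min_width=13, slack=1)
Line 8: ['ocean', 'brick'] (min_width=11, slack=3)
Line 9: ['deep', 'silver'] (min_width=11, slack=3)

Answer: 2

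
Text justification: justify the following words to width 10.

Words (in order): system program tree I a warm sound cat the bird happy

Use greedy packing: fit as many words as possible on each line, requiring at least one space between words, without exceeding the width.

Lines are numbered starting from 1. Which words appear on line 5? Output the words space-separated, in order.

Answer: cat the

Derivation:
Line 1: ['system'] (min_width=6, slack=4)
Line 2: ['program'] (min_width=7, slack=3)
Line 3: ['tree', 'I', 'a'] (min_width=8, slack=2)
Line 4: ['warm', 'sound'] (min_width=10, slack=0)
Line 5: ['cat', 'the'] (min_width=7, slack=3)
Line 6: ['bird', 'happy'] (min_width=10, slack=0)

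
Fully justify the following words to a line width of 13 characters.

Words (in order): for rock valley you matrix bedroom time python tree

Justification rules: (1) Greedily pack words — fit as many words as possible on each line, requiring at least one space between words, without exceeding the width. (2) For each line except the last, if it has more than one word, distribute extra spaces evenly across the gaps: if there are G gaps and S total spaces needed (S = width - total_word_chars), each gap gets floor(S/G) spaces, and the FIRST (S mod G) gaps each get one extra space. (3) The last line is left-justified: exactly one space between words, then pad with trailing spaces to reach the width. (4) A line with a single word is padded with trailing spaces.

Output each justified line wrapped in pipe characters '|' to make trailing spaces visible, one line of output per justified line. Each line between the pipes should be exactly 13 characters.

Answer: |for      rock|
|valley    you|
|matrix       |
|bedroom  time|
|python tree  |

Derivation:
Line 1: ['for', 'rock'] (min_width=8, slack=5)
Line 2: ['valley', 'you'] (min_width=10, slack=3)
Line 3: ['matrix'] (min_width=6, slack=7)
Line 4: ['bedroom', 'time'] (min_width=12, slack=1)
Line 5: ['python', 'tree'] (min_width=11, slack=2)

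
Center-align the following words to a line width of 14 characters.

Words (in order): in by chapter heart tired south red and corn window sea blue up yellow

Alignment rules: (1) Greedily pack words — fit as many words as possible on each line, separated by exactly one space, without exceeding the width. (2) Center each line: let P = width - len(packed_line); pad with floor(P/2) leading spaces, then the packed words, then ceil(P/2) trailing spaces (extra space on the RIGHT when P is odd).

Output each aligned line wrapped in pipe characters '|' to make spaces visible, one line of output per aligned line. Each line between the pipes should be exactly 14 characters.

Line 1: ['in', 'by', 'chapter'] (min_width=13, slack=1)
Line 2: ['heart', 'tired'] (min_width=11, slack=3)
Line 3: ['south', 'red', 'and'] (min_width=13, slack=1)
Line 4: ['corn', 'window'] (min_width=11, slack=3)
Line 5: ['sea', 'blue', 'up'] (min_width=11, slack=3)
Line 6: ['yellow'] (min_width=6, slack=8)

Answer: |in by chapter |
| heart tired  |
|south red and |
| corn window  |
| sea blue up  |
|    yellow    |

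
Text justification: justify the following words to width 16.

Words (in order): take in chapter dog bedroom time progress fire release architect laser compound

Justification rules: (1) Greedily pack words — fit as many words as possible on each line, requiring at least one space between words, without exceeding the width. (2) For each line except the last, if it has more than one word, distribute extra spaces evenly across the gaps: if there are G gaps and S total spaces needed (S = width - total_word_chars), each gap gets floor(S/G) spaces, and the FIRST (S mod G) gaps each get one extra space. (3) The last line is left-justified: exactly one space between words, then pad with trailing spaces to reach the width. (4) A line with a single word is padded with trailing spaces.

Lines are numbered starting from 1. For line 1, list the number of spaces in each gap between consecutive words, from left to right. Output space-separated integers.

Answer: 2 1

Derivation:
Line 1: ['take', 'in', 'chapter'] (min_width=15, slack=1)
Line 2: ['dog', 'bedroom', 'time'] (min_width=16, slack=0)
Line 3: ['progress', 'fire'] (min_width=13, slack=3)
Line 4: ['release'] (min_width=7, slack=9)
Line 5: ['architect', 'laser'] (min_width=15, slack=1)
Line 6: ['compound'] (min_width=8, slack=8)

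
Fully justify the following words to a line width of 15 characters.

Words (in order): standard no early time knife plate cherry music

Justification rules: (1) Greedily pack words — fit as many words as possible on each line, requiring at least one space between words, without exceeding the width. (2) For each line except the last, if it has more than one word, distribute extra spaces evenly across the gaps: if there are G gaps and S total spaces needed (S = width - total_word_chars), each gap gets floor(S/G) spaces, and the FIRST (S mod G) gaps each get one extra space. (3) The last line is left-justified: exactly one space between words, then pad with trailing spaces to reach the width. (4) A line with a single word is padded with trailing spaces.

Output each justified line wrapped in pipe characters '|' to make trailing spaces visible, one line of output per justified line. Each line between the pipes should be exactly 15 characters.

Answer: |standard     no|
|early      time|
|knife     plate|
|cherry music   |

Derivation:
Line 1: ['standard', 'no'] (min_width=11, slack=4)
Line 2: ['early', 'time'] (min_width=10, slack=5)
Line 3: ['knife', 'plate'] (min_width=11, slack=4)
Line 4: ['cherry', 'music'] (min_width=12, slack=3)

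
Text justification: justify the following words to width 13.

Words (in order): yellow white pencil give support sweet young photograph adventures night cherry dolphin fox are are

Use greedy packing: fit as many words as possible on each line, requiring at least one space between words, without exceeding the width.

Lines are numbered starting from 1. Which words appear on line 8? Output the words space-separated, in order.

Line 1: ['yellow', 'white'] (min_width=12, slack=1)
Line 2: ['pencil', 'give'] (min_width=11, slack=2)
Line 3: ['support', 'sweet'] (min_width=13, slack=0)
Line 4: ['young'] (min_width=5, slack=8)
Line 5: ['photograph'] (min_width=10, slack=3)
Line 6: ['adventures'] (min_width=10, slack=3)
Line 7: ['night', 'cherry'] (min_width=12, slack=1)
Line 8: ['dolphin', 'fox'] (min_width=11, slack=2)
Line 9: ['are', 'are'] (min_width=7, slack=6)

Answer: dolphin fox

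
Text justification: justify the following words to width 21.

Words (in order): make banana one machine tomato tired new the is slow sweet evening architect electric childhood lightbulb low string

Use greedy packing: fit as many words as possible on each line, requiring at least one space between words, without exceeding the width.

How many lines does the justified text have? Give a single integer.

Line 1: ['make', 'banana', 'one'] (min_width=15, slack=6)
Line 2: ['machine', 'tomato', 'tired'] (min_width=20, slack=1)
Line 3: ['new', 'the', 'is', 'slow', 'sweet'] (min_width=21, slack=0)
Line 4: ['evening', 'architect'] (min_width=17, slack=4)
Line 5: ['electric', 'childhood'] (min_width=18, slack=3)
Line 6: ['lightbulb', 'low', 'string'] (min_width=20, slack=1)
Total lines: 6

Answer: 6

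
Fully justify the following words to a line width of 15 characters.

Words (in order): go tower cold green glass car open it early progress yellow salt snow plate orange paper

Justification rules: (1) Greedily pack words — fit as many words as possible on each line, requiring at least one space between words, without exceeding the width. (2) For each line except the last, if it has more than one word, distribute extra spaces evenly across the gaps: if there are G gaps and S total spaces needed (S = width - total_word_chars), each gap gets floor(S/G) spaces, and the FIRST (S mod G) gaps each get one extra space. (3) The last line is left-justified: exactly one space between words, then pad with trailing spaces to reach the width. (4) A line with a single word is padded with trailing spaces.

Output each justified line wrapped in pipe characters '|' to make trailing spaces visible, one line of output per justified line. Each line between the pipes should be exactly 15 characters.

Line 1: ['go', 'tower', 'cold'] (min_width=13, slack=2)
Line 2: ['green', 'glass', 'car'] (min_width=15, slack=0)
Line 3: ['open', 'it', 'early'] (min_width=13, slack=2)
Line 4: ['progress', 'yellow'] (min_width=15, slack=0)
Line 5: ['salt', 'snow', 'plate'] (min_width=15, slack=0)
Line 6: ['orange', 'paper'] (min_width=12, slack=3)

Answer: |go  tower  cold|
|green glass car|
|open  it  early|
|progress yellow|
|salt snow plate|
|orange paper   |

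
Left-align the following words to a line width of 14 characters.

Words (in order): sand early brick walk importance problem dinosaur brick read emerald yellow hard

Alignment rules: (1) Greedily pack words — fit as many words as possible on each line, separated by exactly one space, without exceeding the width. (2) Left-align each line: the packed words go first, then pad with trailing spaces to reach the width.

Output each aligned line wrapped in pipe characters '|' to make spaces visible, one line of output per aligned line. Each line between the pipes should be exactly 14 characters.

Line 1: ['sand', 'early'] (min_width=10, slack=4)
Line 2: ['brick', 'walk'] (min_width=10, slack=4)
Line 3: ['importance'] (min_width=10, slack=4)
Line 4: ['problem'] (min_width=7, slack=7)
Line 5: ['dinosaur', 'brick'] (min_width=14, slack=0)
Line 6: ['read', 'emerald'] (min_width=12, slack=2)
Line 7: ['yellow', 'hard'] (min_width=11, slack=3)

Answer: |sand early    |
|brick walk    |
|importance    |
|problem       |
|dinosaur brick|
|read emerald  |
|yellow hard   |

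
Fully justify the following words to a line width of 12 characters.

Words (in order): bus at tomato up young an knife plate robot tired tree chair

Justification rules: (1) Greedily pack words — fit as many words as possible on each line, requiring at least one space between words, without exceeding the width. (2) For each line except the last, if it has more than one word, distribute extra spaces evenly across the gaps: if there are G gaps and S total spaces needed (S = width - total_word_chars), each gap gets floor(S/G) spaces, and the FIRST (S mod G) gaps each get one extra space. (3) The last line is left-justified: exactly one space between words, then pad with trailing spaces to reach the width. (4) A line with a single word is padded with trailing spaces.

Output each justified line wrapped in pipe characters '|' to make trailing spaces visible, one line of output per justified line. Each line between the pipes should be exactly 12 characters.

Line 1: ['bus', 'at'] (min_width=6, slack=6)
Line 2: ['tomato', 'up'] (min_width=9, slack=3)
Line 3: ['young', 'an'] (min_width=8, slack=4)
Line 4: ['knife', 'plate'] (min_width=11, slack=1)
Line 5: ['robot', 'tired'] (min_width=11, slack=1)
Line 6: ['tree', 'chair'] (min_width=10, slack=2)

Answer: |bus       at|
|tomato    up|
|young     an|
|knife  plate|
|robot  tired|
|tree chair  |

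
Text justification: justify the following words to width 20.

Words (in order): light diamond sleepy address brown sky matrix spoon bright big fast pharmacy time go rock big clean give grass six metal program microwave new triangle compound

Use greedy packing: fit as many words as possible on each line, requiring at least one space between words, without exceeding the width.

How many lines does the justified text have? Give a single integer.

Answer: 9

Derivation:
Line 1: ['light', 'diamond', 'sleepy'] (min_width=20, slack=0)
Line 2: ['address', 'brown', 'sky'] (min_width=17, slack=3)
Line 3: ['matrix', 'spoon', 'bright'] (min_width=19, slack=1)
Line 4: ['big', 'fast', 'pharmacy'] (min_width=17, slack=3)
Line 5: ['time', 'go', 'rock', 'big'] (min_width=16, slack=4)
Line 6: ['clean', 'give', 'grass', 'six'] (min_width=20, slack=0)
Line 7: ['metal', 'program'] (min_width=13, slack=7)
Line 8: ['microwave', 'new'] (min_width=13, slack=7)
Line 9: ['triangle', 'compound'] (min_width=17, slack=3)
Total lines: 9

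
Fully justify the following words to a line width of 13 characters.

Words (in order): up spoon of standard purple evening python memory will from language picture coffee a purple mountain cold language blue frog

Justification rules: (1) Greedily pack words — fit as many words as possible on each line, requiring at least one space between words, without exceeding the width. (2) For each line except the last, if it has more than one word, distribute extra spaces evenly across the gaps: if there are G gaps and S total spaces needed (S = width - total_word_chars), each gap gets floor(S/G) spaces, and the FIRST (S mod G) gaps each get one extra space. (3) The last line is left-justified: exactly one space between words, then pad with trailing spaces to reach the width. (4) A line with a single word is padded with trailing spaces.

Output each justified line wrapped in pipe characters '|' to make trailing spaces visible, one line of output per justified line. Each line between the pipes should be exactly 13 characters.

Line 1: ['up', 'spoon', 'of'] (min_width=11, slack=2)
Line 2: ['standard'] (min_width=8, slack=5)
Line 3: ['purple'] (min_width=6, slack=7)
Line 4: ['evening'] (min_width=7, slack=6)
Line 5: ['python', 'memory'] (min_width=13, slack=0)
Line 6: ['will', 'from'] (min_width=9, slack=4)
Line 7: ['language'] (min_width=8, slack=5)
Line 8: ['picture'] (min_width=7, slack=6)
Line 9: ['coffee', 'a'] (min_width=8, slack=5)
Line 10: ['purple'] (min_width=6, slack=7)
Line 11: ['mountain', 'cold'] (min_width=13, slack=0)
Line 12: ['language', 'blue'] (min_width=13, slack=0)
Line 13: ['frog'] (min_width=4, slack=9)

Answer: |up  spoon  of|
|standard     |
|purple       |
|evening      |
|python memory|
|will     from|
|language     |
|picture      |
|coffee      a|
|purple       |
|mountain cold|
|language blue|
|frog         |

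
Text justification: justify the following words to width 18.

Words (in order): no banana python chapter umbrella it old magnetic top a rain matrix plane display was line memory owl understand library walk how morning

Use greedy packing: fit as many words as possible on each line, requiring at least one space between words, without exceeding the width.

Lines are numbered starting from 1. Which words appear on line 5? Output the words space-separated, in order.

Answer: plane display was

Derivation:
Line 1: ['no', 'banana', 'python'] (min_width=16, slack=2)
Line 2: ['chapter', 'umbrella'] (min_width=16, slack=2)
Line 3: ['it', 'old', 'magnetic'] (min_width=15, slack=3)
Line 4: ['top', 'a', 'rain', 'matrix'] (min_width=17, slack=1)
Line 5: ['plane', 'display', 'was'] (min_width=17, slack=1)
Line 6: ['line', 'memory', 'owl'] (min_width=15, slack=3)
Line 7: ['understand', 'library'] (min_width=18, slack=0)
Line 8: ['walk', 'how', 'morning'] (min_width=16, slack=2)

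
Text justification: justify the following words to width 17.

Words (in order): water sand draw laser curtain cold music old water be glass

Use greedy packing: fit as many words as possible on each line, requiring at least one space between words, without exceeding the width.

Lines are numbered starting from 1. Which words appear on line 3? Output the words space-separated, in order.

Line 1: ['water', 'sand', 'draw'] (min_width=15, slack=2)
Line 2: ['laser', 'curtain'] (min_width=13, slack=4)
Line 3: ['cold', 'music', 'old'] (min_width=14, slack=3)
Line 4: ['water', 'be', 'glass'] (min_width=14, slack=3)

Answer: cold music old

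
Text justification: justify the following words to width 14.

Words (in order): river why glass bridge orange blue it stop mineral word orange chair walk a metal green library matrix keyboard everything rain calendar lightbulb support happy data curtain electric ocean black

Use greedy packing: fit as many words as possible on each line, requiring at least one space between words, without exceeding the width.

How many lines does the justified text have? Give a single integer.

Answer: 16

Derivation:
Line 1: ['river', 'why'] (min_width=9, slack=5)
Line 2: ['glass', 'bridge'] (min_width=12, slack=2)
Line 3: ['orange', 'blue', 'it'] (min_width=14, slack=0)
Line 4: ['stop', 'mineral'] (min_width=12, slack=2)
Line 5: ['word', 'orange'] (min_width=11, slack=3)
Line 6: ['chair', 'walk', 'a'] (min_width=12, slack=2)
Line 7: ['metal', 'green'] (min_width=11, slack=3)
Line 8: ['library', 'matrix'] (min_width=14, slack=0)
Line 9: ['keyboard'] (min_width=8, slack=6)
Line 10: ['everything'] (min_width=10, slack=4)
Line 11: ['rain', 'calendar'] (min_width=13, slack=1)
Line 12: ['lightbulb'] (min_width=9, slack=5)
Line 13: ['support', 'happy'] (min_width=13, slack=1)
Line 14: ['data', 'curtain'] (min_width=12, slack=2)
Line 15: ['electric', 'ocean'] (min_width=14, slack=0)
Line 16: ['black'] (min_width=5, slack=9)
Total lines: 16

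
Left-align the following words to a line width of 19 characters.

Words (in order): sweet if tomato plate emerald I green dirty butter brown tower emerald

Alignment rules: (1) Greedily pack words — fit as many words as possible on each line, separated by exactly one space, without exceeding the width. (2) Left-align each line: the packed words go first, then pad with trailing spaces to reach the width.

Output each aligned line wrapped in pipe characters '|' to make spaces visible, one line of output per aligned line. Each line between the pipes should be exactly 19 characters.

Line 1: ['sweet', 'if', 'tomato'] (min_width=15, slack=4)
Line 2: ['plate', 'emerald', 'I'] (min_width=15, slack=4)
Line 3: ['green', 'dirty', 'butter'] (min_width=18, slack=1)
Line 4: ['brown', 'tower', 'emerald'] (min_width=19, slack=0)

Answer: |sweet if tomato    |
|plate emerald I    |
|green dirty butter |
|brown tower emerald|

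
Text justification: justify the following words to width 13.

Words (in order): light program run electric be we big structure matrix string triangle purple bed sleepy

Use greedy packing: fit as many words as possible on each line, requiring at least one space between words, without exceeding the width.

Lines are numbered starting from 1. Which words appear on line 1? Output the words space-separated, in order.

Line 1: ['light', 'program'] (min_width=13, slack=0)
Line 2: ['run', 'electric'] (min_width=12, slack=1)
Line 3: ['be', 'we', 'big'] (min_width=9, slack=4)
Line 4: ['structure'] (min_width=9, slack=4)
Line 5: ['matrix', 'string'] (min_width=13, slack=0)
Line 6: ['triangle'] (min_width=8, slack=5)
Line 7: ['purple', 'bed'] (min_width=10, slack=3)
Line 8: ['sleepy'] (min_width=6, slack=7)

Answer: light program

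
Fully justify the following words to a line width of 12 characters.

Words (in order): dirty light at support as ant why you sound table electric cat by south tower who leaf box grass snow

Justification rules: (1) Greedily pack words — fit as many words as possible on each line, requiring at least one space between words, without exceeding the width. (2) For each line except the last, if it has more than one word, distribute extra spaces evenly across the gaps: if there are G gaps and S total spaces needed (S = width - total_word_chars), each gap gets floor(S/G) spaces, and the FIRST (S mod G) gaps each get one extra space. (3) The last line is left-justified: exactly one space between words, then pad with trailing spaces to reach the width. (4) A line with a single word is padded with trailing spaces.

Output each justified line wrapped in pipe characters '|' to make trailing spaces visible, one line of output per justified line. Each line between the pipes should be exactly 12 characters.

Line 1: ['dirty', 'light'] (min_width=11, slack=1)
Line 2: ['at', 'support'] (min_width=10, slack=2)
Line 3: ['as', 'ant', 'why'] (min_width=10, slack=2)
Line 4: ['you', 'sound'] (min_width=9, slack=3)
Line 5: ['table'] (min_width=5, slack=7)
Line 6: ['electric', 'cat'] (min_width=12, slack=0)
Line 7: ['by', 'south'] (min_width=8, slack=4)
Line 8: ['tower', 'who'] (min_width=9, slack=3)
Line 9: ['leaf', 'box'] (min_width=8, slack=4)
Line 10: ['grass', 'snow'] (min_width=10, slack=2)

Answer: |dirty  light|
|at   support|
|as  ant  why|
|you    sound|
|table       |
|electric cat|
|by     south|
|tower    who|
|leaf     box|
|grass snow  |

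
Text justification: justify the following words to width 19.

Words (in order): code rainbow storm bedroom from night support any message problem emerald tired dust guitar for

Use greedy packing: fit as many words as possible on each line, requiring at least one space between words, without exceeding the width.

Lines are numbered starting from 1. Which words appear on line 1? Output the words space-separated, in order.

Line 1: ['code', 'rainbow', 'storm'] (min_width=18, slack=1)
Line 2: ['bedroom', 'from', 'night'] (min_width=18, slack=1)
Line 3: ['support', 'any', 'message'] (min_width=19, slack=0)
Line 4: ['problem', 'emerald'] (min_width=15, slack=4)
Line 5: ['tired', 'dust', 'guitar'] (min_width=17, slack=2)
Line 6: ['for'] (min_width=3, slack=16)

Answer: code rainbow storm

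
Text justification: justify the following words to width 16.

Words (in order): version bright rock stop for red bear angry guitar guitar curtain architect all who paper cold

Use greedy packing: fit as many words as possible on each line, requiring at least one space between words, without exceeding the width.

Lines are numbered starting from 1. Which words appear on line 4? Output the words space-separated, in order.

Line 1: ['version', 'bright'] (min_width=14, slack=2)
Line 2: ['rock', 'stop', 'for'] (min_width=13, slack=3)
Line 3: ['red', 'bear', 'angry'] (min_width=14, slack=2)
Line 4: ['guitar', 'guitar'] (min_width=13, slack=3)
Line 5: ['curtain'] (min_width=7, slack=9)
Line 6: ['architect', 'all'] (min_width=13, slack=3)
Line 7: ['who', 'paper', 'cold'] (min_width=14, slack=2)

Answer: guitar guitar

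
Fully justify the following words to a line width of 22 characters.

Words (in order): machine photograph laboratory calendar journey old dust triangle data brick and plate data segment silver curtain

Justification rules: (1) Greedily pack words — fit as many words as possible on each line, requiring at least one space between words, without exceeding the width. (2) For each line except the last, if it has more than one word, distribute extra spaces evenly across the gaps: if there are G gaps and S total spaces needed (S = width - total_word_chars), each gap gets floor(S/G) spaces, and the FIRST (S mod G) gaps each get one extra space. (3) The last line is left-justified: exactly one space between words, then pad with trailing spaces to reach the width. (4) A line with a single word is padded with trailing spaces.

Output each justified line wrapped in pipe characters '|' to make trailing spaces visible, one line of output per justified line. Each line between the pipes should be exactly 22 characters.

Answer: |machine     photograph|
|laboratory    calendar|
|journey    old    dust|
|triangle   data  brick|
|and plate data segment|
|silver curtain        |

Derivation:
Line 1: ['machine', 'photograph'] (min_width=18, slack=4)
Line 2: ['laboratory', 'calendar'] (min_width=19, slack=3)
Line 3: ['journey', 'old', 'dust'] (min_width=16, slack=6)
Line 4: ['triangle', 'data', 'brick'] (min_width=19, slack=3)
Line 5: ['and', 'plate', 'data', 'segment'] (min_width=22, slack=0)
Line 6: ['silver', 'curtain'] (min_width=14, slack=8)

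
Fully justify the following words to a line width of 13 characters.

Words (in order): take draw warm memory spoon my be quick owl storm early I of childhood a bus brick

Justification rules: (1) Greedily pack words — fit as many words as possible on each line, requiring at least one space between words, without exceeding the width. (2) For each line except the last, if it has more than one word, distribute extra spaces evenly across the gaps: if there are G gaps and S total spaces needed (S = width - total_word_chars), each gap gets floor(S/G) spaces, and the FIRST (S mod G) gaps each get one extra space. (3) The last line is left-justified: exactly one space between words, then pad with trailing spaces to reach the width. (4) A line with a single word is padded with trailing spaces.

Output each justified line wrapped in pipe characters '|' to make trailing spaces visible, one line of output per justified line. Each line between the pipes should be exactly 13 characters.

Line 1: ['take', 'draw'] (min_width=9, slack=4)
Line 2: ['warm', 'memory'] (min_width=11, slack=2)
Line 3: ['spoon', 'my', 'be'] (min_width=11, slack=2)
Line 4: ['quick', 'owl'] (min_width=9, slack=4)
Line 5: ['storm', 'early', 'I'] (min_width=13, slack=0)
Line 6: ['of', 'childhood'] (min_width=12, slack=1)
Line 7: ['a', 'bus', 'brick'] (min_width=11, slack=2)

Answer: |take     draw|
|warm   memory|
|spoon  my  be|
|quick     owl|
|storm early I|
|of  childhood|
|a bus brick  |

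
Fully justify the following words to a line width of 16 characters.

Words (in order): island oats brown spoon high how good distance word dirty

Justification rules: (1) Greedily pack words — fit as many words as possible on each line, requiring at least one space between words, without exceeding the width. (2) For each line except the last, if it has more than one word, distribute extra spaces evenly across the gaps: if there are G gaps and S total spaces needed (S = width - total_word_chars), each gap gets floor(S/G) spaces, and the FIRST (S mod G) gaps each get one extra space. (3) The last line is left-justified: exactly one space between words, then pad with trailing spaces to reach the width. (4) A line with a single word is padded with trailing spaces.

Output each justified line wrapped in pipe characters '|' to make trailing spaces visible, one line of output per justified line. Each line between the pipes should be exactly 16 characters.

Answer: |island      oats|
|brown spoon high|
|how         good|
|distance    word|
|dirty           |

Derivation:
Line 1: ['island', 'oats'] (min_width=11, slack=5)
Line 2: ['brown', 'spoon', 'high'] (min_width=16, slack=0)
Line 3: ['how', 'good'] (min_width=8, slack=8)
Line 4: ['distance', 'word'] (min_width=13, slack=3)
Line 5: ['dirty'] (min_width=5, slack=11)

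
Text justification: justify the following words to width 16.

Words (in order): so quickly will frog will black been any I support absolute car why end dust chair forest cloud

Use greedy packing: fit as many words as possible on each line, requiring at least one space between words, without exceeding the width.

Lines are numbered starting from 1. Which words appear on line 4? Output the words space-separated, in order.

Line 1: ['so', 'quickly', 'will'] (min_width=15, slack=1)
Line 2: ['frog', 'will', 'black'] (min_width=15, slack=1)
Line 3: ['been', 'any', 'I'] (min_width=10, slack=6)
Line 4: ['support', 'absolute'] (min_width=16, slack=0)
Line 5: ['car', 'why', 'end', 'dust'] (min_width=16, slack=0)
Line 6: ['chair', 'forest'] (min_width=12, slack=4)
Line 7: ['cloud'] (min_width=5, slack=11)

Answer: support absolute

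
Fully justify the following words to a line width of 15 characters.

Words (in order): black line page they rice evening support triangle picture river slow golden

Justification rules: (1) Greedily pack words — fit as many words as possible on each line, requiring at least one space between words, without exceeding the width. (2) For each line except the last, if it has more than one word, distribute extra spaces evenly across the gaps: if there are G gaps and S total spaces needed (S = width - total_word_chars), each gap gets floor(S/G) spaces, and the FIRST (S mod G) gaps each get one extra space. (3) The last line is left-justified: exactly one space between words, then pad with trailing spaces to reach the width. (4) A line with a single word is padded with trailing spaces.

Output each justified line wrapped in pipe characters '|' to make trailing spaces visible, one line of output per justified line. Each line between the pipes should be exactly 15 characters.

Line 1: ['black', 'line', 'page'] (min_width=15, slack=0)
Line 2: ['they', 'rice'] (min_width=9, slack=6)
Line 3: ['evening', 'support'] (min_width=15, slack=0)
Line 4: ['triangle'] (min_width=8, slack=7)
Line 5: ['picture', 'river'] (min_width=13, slack=2)
Line 6: ['slow', 'golden'] (min_width=11, slack=4)

Answer: |black line page|
|they       rice|
|evening support|
|triangle       |
|picture   river|
|slow golden    |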